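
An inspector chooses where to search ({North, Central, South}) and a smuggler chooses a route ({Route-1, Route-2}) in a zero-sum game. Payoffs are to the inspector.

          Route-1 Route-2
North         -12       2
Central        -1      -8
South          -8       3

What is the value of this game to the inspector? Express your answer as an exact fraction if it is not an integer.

-67/18

Row minima: North → -12, Central → -8, South → -8; maximin = -8.
Column maxima: Route-1 → -1, Route-2 → 3; minimax = -1.
-8 ≠ -1, so there is no saddle point; optimal play is mixed.
North is strictly dominated by South, so the inspector never plays it.
On the remaining 2×2 (Central, South vs Route-1, Route-2):
Let the inspector play Central with probability p. Expected payoff against Route-1: (-1)p + (-8)(1−p) = 7p − 8; against Route-2: (-8)p + 3(1−p) = −11p + 3.
Setting these equal: 7p − 8 = −11p + 3 ⇒ 18p = 11 ⇒ p = 11/18, and the value is (7)·(11/18) − 8 = -67/18.
For the smuggler: with q = P(Route-1), equating Central's and South's payoffs gives 7q − 8 = −11q + 3 ⇒ q = 11/18.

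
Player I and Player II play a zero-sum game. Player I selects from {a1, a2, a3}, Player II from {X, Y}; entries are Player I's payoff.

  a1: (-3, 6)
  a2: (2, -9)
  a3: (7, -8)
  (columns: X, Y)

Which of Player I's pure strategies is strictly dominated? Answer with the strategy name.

a2

a3 gives a strictly higher payoff than a2 against every column: 7 > 2, -8 > -9.
So a2 is strictly dominated and Player I never plays it.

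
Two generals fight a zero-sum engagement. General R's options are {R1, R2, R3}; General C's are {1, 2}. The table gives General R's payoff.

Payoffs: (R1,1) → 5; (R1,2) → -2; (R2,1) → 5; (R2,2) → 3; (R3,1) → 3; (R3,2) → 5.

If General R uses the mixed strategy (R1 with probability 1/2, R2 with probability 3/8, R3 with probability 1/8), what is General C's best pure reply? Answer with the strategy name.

2

If General C plays 1, General R's expected payoff is (1/2)·5 + (3/8)·5 + (1/8)·3 = 19/4.
If General C plays 2, General R's expected payoff is (1/2)·(-2) + (3/8)·3 + (1/8)·5 = 3/4.
General C minimizes General R's payoff; the smallest is 3/4, so the best response is 2.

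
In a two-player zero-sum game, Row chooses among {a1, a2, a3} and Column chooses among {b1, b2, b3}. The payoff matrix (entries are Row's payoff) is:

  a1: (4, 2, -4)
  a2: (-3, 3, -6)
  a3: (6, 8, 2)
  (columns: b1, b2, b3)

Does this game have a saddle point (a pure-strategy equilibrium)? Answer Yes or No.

Row minima: a1 → -4, a2 → -6, a3 → 2; maximin = 2.
Column maxima: b1 → 6, b2 → 8, b3 → 2; minimax = 2.
maximin = minimax = 2, so a saddle point exists.

Yes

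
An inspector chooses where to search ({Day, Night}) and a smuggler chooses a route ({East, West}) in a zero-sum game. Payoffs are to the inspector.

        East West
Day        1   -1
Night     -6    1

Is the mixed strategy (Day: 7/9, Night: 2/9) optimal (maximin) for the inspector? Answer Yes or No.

Yes

Against East this mix gives (7/9)·1 + (2/9)·(-6) = -5/9.
Against West this mix gives (7/9)·(-1) + (2/9)·1 = -5/9.
All of the smuggler's active replies (East, West) yield -5/9, and no column does worse for the inspector. The mix makes the smuggler indifferent and guarantees -5/9, so it is optimal.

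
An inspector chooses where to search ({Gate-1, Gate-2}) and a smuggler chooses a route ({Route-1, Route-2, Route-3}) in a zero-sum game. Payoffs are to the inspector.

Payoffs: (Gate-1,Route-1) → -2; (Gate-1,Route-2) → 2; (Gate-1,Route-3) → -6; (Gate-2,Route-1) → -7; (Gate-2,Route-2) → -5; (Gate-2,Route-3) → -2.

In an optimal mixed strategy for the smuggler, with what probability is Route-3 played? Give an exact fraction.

Row minima: Gate-1 → -6, Gate-2 → -7; maximin = -6.
Column maxima: Route-1 → -2, Route-2 → 2, Route-3 → -2; minimax = -2.
-6 ≠ -2, so there is no saddle point; optimal play is mixed.
Route-2 is strictly dominated by Route-1 (it gives the inspector strictly more in every row), so the smuggler never plays it.
On the remaining 2×2 (Gate-1, Gate-2 vs Route-1, Route-3):
Let the inspector play Gate-1 with probability p. Expected payoff against Route-1: (-2)p + (-7)(1−p) = 5p − 7; against Route-3: (-6)p + (-2)(1−p) = −4p − 2.
Setting these equal: 5p − 7 = −4p − 2 ⇒ 9p = 5 ⇒ p = 5/9, and the value is (5)·(5/9) − 7 = -38/9.
For the smuggler: with q = P(Route-1), equating Gate-1's and Gate-2's payoffs gives 4q − 6 = −5q − 2 ⇒ q = 4/9.

5/9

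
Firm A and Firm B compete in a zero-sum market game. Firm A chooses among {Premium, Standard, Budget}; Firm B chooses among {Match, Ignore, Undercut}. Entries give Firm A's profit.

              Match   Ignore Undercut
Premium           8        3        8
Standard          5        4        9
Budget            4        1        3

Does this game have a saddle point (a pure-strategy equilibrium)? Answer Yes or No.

Row minima: Premium → 3, Standard → 4, Budget → 1; maximin = 4.
Column maxima: Match → 8, Ignore → 4, Undercut → 9; minimax = 4.
maximin = minimax = 4, so a saddle point exists.

Yes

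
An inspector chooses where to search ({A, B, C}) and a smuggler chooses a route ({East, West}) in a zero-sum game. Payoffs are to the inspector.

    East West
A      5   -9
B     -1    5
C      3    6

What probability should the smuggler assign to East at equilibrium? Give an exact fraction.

Row minima: A → -9, B → -1, C → 3; maximin = 3.
Column maxima: East → 5, West → 6; minimax = 5.
3 ≠ 5, so there is no saddle point; optimal play is mixed.
B is strictly dominated by C, so the inspector never plays it.
On the remaining 2×2 (A, C vs East, West):
Let the inspector play A with probability p. Expected payoff against East: 5p + 3(1−p) = 2p + 3; against West: (-9)p + 6(1−p) = −15p + 6.
Setting these equal: 2p + 3 = −15p + 6 ⇒ 17p = 3 ⇒ p = 3/17, and the value is (2)·(3/17) + 3 = 57/17.
For the smuggler: with q = P(East), equating A's and C's payoffs gives 14q − 9 = −3q + 6 ⇒ q = 15/17.

15/17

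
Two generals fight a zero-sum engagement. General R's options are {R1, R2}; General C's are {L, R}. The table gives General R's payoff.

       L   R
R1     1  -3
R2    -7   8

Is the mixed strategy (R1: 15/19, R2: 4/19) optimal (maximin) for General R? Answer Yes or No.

Yes

Against L this mix gives (15/19)·1 + (4/19)·(-7) = -13/19.
Against R this mix gives (15/19)·(-3) + (4/19)·8 = -13/19.
All of General C's active replies (L, R) yield -13/19, and no column does worse for General R. The mix makes General C indifferent and guarantees -13/19, so it is optimal.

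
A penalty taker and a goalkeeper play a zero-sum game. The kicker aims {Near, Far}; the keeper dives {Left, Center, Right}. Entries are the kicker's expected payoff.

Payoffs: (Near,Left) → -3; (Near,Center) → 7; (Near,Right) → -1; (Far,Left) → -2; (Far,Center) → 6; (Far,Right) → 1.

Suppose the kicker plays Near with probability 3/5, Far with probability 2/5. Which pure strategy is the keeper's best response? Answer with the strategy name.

Left

If the keeper plays Left, the kicker's expected payoff is (3/5)·(-3) + (2/5)·(-2) = -13/5.
If the keeper plays Center, the kicker's expected payoff is (3/5)·7 + (2/5)·6 = 33/5.
If the keeper plays Right, the kicker's expected payoff is (3/5)·(-1) + (2/5)·1 = -1/5.
The keeper minimizes the kicker's payoff; the smallest is -13/5, so the best response is Left.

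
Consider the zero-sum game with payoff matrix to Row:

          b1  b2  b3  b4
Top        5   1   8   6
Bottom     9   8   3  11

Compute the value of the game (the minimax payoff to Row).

Row minima: Top → 1, Bottom → 3; maximin = 3.
Column maxima: b1 → 9, b2 → 8, b3 → 8, b4 → 11; minimax = 8.
3 ≠ 8, so there is no saddle point; optimal play is mixed.
b1 is strictly dominated by b2 (it gives Row strictly more in every row), so Column never plays it.
b4 is strictly dominated by b2 (it gives Row strictly more in every row), so Column never plays it.
On the remaining 2×2 (Top, Bottom vs b2, b3):
Let Row play Top with probability p. Expected payoff against b2: 1p + 8(1−p) = −7p + 8; against b3: 8p + 3(1−p) = 5p + 3.
Setting these equal: −7p + 8 = 5p + 3 ⇒ −12p = -5 ⇒ p = 5/12, and the value is (-7)·(5/12) + 8 = 61/12.
For Column: with q = P(b2), equating Top's and Bottom's payoffs gives −7q + 8 = 5q + 3 ⇒ q = 5/12.

61/12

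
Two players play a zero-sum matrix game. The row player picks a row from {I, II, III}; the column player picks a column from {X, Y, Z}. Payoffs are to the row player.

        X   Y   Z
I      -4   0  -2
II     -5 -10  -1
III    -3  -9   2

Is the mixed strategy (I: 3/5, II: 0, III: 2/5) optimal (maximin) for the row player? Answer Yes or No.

Against X this mix gives (3/5)·(-4) + (2/5)·(-3) = -18/5.
Against Y this mix gives (3/5)·0 + (2/5)·(-9) = -18/5.
Against Z this mix gives (3/5)·(-2) + (2/5)·2 = -2/5.
All of the column player's active replies (X, Y) yield -18/5, and no column does worse for the row player. The mix makes the column player indifferent and guarantees -18/5, so it is optimal.

Yes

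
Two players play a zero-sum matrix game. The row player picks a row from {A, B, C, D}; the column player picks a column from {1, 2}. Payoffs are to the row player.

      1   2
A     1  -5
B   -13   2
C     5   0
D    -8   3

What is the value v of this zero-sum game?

Row minima: A → -5, B → -13, C → 0, D → -8; maximin = 0.
Column maxima: 1 → 5, 2 → 3; minimax = 3.
0 ≠ 3, so there is no saddle point; optimal play is mixed.
A is strictly dominated by C, so the row player never plays it.
B is strictly dominated by D, so the row player never plays it.
On the remaining 2×2 (C, D vs 1, 2):
Let the row player play C with probability p. Expected payoff against 1: 5p + (-8)(1−p) = 13p − 8; against 2: 0p + 3(1−p) = −3p + 3.
Setting these equal: 13p − 8 = −3p + 3 ⇒ 16p = 11 ⇒ p = 11/16, and the value is (13)·(11/16) − 8 = 15/16.
For the column player: with q = P(1), equating C's and D's payoffs gives 5q = −11q + 3 ⇒ q = 3/16.

15/16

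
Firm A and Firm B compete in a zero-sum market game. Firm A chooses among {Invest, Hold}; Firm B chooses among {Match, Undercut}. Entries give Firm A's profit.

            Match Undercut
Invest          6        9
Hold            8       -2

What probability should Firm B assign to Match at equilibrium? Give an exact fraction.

Row minima: Invest → 6, Hold → -2; maximin = 6.
Column maxima: Match → 8, Undercut → 9; minimax = 8.
6 ≠ 8, so there is no saddle point; optimal play is mixed.
Let Firm A play Invest with probability p. Expected payoff against Match: 6p + 8(1−p) = −2p + 8; against Undercut: 9p + (-2)(1−p) = 11p − 2.
Setting these equal: −2p + 8 = 11p − 2 ⇒ −13p = -10 ⇒ p = 10/13, and the value is (-2)·(10/13) + 8 = 84/13.
For Firm B: with q = P(Match), equating Invest's and Hold's payoffs gives −3q + 9 = 10q − 2 ⇒ q = 11/13.

11/13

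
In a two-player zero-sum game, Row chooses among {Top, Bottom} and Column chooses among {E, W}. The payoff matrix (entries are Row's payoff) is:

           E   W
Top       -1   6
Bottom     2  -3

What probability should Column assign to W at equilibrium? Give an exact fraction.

1/4

Row minima: Top → -1, Bottom → -3; maximin = -1.
Column maxima: E → 2, W → 6; minimax = 2.
-1 ≠ 2, so there is no saddle point; optimal play is mixed.
Let Row play Top with probability p. Expected payoff against E: (-1)p + 2(1−p) = −3p + 2; against W: 6p + (-3)(1−p) = 9p − 3.
Setting these equal: −3p + 2 = 9p − 3 ⇒ −12p = -5 ⇒ p = 5/12, and the value is (-3)·(5/12) + 2 = 3/4.
For Column: with q = P(E), equating Top's and Bottom's payoffs gives −7q + 6 = 5q − 3 ⇒ q = 3/4.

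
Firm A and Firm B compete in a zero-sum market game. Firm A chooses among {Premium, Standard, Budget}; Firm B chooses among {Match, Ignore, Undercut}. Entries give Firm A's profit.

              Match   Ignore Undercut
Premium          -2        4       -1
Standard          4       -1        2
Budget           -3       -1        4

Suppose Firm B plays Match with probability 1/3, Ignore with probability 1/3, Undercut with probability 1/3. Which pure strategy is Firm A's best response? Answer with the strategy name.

Standard

Expected payoff of Premium: (1/3)·(-2) + (1/3)·4 + (1/3)·(-1) = 1/3.
Expected payoff of Standard: (1/3)·4 + (1/3)·(-1) + (1/3)·2 = 5/3.
Expected payoff of Budget: (1/3)·(-3) + (1/3)·(-1) + (1/3)·4 = 0.
The largest is 5/3, so Firm A's best response is Standard.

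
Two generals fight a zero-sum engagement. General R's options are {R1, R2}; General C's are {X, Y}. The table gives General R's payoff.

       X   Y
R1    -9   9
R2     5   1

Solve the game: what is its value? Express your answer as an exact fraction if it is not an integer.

Row minima: R1 → -9, R2 → 1; maximin = 1.
Column maxima: X → 5, Y → 9; minimax = 5.
1 ≠ 5, so there is no saddle point; optimal play is mixed.
Let General R play R1 with probability p. Expected payoff against X: (-9)p + 5(1−p) = −14p + 5; against Y: 9p + 1(1−p) = 8p + 1.
Setting these equal: −14p + 5 = 8p + 1 ⇒ −22p = -4 ⇒ p = 2/11, and the value is (-14)·(2/11) + 5 = 27/11.
For General C: with q = P(X), equating R1's and R2's payoffs gives −18q + 9 = 4q + 1 ⇒ q = 4/11.

27/11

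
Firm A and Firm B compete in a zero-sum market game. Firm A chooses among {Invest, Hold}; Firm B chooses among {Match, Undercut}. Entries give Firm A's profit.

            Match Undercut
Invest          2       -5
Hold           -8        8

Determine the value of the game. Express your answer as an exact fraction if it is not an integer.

Row minima: Invest → -5, Hold → -8; maximin = -5.
Column maxima: Match → 2, Undercut → 8; minimax = 2.
-5 ≠ 2, so there is no saddle point; optimal play is mixed.
Let Firm A play Invest with probability p. Expected payoff against Match: 2p + (-8)(1−p) = 10p − 8; against Undercut: (-5)p + 8(1−p) = −13p + 8.
Setting these equal: 10p − 8 = −13p + 8 ⇒ 23p = 16 ⇒ p = 16/23, and the value is (10)·(16/23) − 8 = -24/23.
For Firm B: with q = P(Match), equating Invest's and Hold's payoffs gives 7q − 5 = −16q + 8 ⇒ q = 13/23.

-24/23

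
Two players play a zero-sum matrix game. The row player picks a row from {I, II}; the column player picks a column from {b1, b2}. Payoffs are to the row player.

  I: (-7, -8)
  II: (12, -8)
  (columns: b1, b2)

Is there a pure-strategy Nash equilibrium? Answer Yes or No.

Yes

Row minima: I → -8, II → -8; maximin = -8.
Column maxima: b1 → 12, b2 → -8; minimax = -8.
maximin = minimax = -8, so a saddle point exists.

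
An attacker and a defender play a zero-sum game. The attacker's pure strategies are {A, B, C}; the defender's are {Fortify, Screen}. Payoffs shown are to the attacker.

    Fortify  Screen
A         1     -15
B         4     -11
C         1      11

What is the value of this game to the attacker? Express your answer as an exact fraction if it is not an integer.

11/5

Row minima: A → -15, B → -11, C → 1; maximin = 1.
Column maxima: Fortify → 4, Screen → 11; minimax = 4.
1 ≠ 4, so there is no saddle point; optimal play is mixed.
A is strictly dominated by B, so the attacker never plays it.
On the remaining 2×2 (B, C vs Fortify, Screen):
Let the attacker play B with probability p. Expected payoff against Fortify: 4p + 1(1−p) = 3p + 1; against Screen: (-11)p + 11(1−p) = −22p + 11.
Setting these equal: 3p + 1 = −22p + 11 ⇒ 25p = 10 ⇒ p = 2/5, and the value is (3)·(2/5) + 1 = 11/5.
For the defender: with q = P(Fortify), equating B's and C's payoffs gives 15q − 11 = −10q + 11 ⇒ q = 22/25.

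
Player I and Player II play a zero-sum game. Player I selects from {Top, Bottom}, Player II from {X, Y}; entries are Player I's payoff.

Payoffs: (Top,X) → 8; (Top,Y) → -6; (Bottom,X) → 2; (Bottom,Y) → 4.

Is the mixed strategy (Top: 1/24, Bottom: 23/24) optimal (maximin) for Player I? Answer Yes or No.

Against X this mix gives (1/24)·8 + (23/24)·2 = 9/4.
Against Y this mix gives (1/24)·(-6) + (23/24)·4 = 43/12.
Player II will play X, holding Player I to 9/4. Shifting weight toward the row that does better against X would raise this floor (the equalizing mix achieves 11/4 against both X and Y), so the proposed strategy is not optimal.

No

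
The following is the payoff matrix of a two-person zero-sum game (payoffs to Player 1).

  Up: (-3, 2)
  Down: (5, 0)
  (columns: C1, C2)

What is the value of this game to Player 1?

1

Row minima: Up → -3, Down → 0; maximin = 0.
Column maxima: C1 → 5, C2 → 2; minimax = 2.
0 ≠ 2, so there is no saddle point; optimal play is mixed.
Let Player 1 play Up with probability p. Expected payoff against C1: (-3)p + 5(1−p) = −8p + 5; against C2: 2p + 0(1−p) = 2p.
Setting these equal: −8p + 5 = 2p ⇒ −10p = -5 ⇒ p = 1/2, and the value is (-8)·(1/2) + 5 = 1.
For Player 2: with q = P(C1), equating Up's and Down's payoffs gives −5q + 2 = 5q ⇒ q = 1/5.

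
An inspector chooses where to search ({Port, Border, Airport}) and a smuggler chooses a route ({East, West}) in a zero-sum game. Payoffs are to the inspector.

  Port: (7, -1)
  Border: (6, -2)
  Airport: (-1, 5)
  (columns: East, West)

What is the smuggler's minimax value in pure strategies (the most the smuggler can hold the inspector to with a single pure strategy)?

Column maxima: East → 7, West → 5.
The smallest of these is 5.

5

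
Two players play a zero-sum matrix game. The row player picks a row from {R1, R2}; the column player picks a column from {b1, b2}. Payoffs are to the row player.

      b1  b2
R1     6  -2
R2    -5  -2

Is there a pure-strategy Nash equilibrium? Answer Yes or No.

Yes

Row minima: R1 → -2, R2 → -5; maximin = -2.
Column maxima: b1 → 6, b2 → -2; minimax = -2.
maximin = minimax = -2, so a saddle point exists.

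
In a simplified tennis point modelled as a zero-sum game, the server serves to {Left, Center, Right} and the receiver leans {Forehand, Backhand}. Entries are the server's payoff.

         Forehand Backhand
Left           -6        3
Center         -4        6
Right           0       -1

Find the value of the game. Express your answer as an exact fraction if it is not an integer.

Row minima: Left → -6, Center → -4, Right → -1; maximin = -1.
Column maxima: Forehand → 0, Backhand → 6; minimax = 0.
-1 ≠ 0, so there is no saddle point; optimal play is mixed.
Left is strictly dominated by Center, so the server never plays it.
On the remaining 2×2 (Center, Right vs Forehand, Backhand):
Let the server play Center with probability p. Expected payoff against Forehand: (-4)p + 0(1−p) = −4p; against Backhand: 6p + (-1)(1−p) = 7p − 1.
Setting these equal: −4p = 7p − 1 ⇒ −11p = -1 ⇒ p = 1/11, and the value is (-4)·(1/11) = -4/11.
For the receiver: with q = P(Forehand), equating Center's and Right's payoffs gives −10q + 6 = q − 1 ⇒ q = 7/11.

-4/11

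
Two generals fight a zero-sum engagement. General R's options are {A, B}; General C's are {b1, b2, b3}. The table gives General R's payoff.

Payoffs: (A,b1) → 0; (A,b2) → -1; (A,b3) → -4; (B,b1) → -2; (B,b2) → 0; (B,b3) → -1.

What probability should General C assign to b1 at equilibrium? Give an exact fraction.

Row minima: A → -4, B → -2; maximin = -2.
Column maxima: b1 → 0, b2 → 0, b3 → -1; minimax = -1.
-2 ≠ -1, so there is no saddle point; optimal play is mixed.
b2 is strictly dominated by b3 (it gives General R strictly more in every row), so General C never plays it.
On the remaining 2×2 (A, B vs b1, b3):
Let General R play A with probability p. Expected payoff against b1: 0p + (-2)(1−p) = 2p − 2; against b3: (-4)p + (-1)(1−p) = −3p − 1.
Setting these equal: 2p − 2 = −3p − 1 ⇒ 5p = 1 ⇒ p = 1/5, and the value is (2)·(1/5) − 2 = -8/5.
For General C: with q = P(b1), equating A's and B's payoffs gives 4q − 4 = −q − 1 ⇒ q = 3/5.

3/5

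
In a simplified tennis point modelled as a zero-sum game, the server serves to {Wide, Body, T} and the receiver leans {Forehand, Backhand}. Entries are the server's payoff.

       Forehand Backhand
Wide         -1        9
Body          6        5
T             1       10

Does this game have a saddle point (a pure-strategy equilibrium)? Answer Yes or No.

No

Row minima: Wide → -1, Body → 5, T → 1; maximin = 5.
Column maxima: Forehand → 6, Backhand → 10; minimax = 6.
5 ≠ 6, so no pure-strategy equilibrium exists.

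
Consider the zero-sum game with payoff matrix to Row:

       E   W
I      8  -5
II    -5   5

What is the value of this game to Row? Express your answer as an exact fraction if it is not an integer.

15/23

Row minima: I → -5, II → -5; maximin = -5.
Column maxima: E → 8, W → 5; minimax = 5.
-5 ≠ 5, so there is no saddle point; optimal play is mixed.
Let Row play I with probability p. Expected payoff against E: 8p + (-5)(1−p) = 13p − 5; against W: (-5)p + 5(1−p) = −10p + 5.
Setting these equal: 13p − 5 = −10p + 5 ⇒ 23p = 10 ⇒ p = 10/23, and the value is (13)·(10/23) − 5 = 15/23.
For Column: with q = P(E), equating I's and II's payoffs gives 13q − 5 = −10q + 5 ⇒ q = 10/23.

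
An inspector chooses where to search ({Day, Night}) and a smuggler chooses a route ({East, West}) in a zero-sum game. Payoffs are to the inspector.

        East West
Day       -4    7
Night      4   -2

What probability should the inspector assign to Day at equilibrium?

Row minima: Day → -4, Night → -2; maximin = -2.
Column maxima: East → 4, West → 7; minimax = 4.
-2 ≠ 4, so there is no saddle point; optimal play is mixed.
Let the inspector play Day with probability p. Expected payoff against East: (-4)p + 4(1−p) = −8p + 4; against West: 7p + (-2)(1−p) = 9p − 2.
Setting these equal: −8p + 4 = 9p − 2 ⇒ −17p = -6 ⇒ p = 6/17, and the value is (-8)·(6/17) + 4 = 20/17.
For the smuggler: with q = P(East), equating Day's and Night's payoffs gives −11q + 7 = 6q − 2 ⇒ q = 9/17.

6/17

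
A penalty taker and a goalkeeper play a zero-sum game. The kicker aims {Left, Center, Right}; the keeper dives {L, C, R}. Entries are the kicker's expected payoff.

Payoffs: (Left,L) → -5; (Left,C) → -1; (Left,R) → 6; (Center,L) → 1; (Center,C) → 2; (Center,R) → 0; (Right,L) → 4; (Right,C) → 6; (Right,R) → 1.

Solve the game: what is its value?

29/14

Row minima: Left → -5, Center → 0, Right → 1; maximin = 1.
Column maxima: L → 4, C → 6, R → 6; minimax = 4.
1 ≠ 4, so there is no saddle point; optimal play is mixed.
Center is strictly dominated by Right, so the kicker never plays it.
C is strictly dominated by L (it gives the kicker strictly more in every row), so the keeper never plays it.
On the remaining 2×2 (Left, Right vs L, R):
Let the kicker play Left with probability p. Expected payoff against L: (-5)p + 4(1−p) = −9p + 4; against R: 6p + 1(1−p) = 5p + 1.
Setting these equal: −9p + 4 = 5p + 1 ⇒ −14p = -3 ⇒ p = 3/14, and the value is (-9)·(3/14) + 4 = 29/14.
For the keeper: with q = P(L), equating Left's and Right's payoffs gives −11q + 6 = 3q + 1 ⇒ q = 5/14.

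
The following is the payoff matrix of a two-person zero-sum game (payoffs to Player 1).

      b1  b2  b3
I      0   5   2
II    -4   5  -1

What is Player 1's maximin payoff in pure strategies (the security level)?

Row minima: I → 0, II → -4.
The best of these is 0.

0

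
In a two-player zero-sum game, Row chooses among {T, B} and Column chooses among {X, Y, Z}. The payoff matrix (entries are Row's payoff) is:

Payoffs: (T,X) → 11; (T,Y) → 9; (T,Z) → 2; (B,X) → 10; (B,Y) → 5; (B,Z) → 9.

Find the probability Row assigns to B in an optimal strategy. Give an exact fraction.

Row minima: T → 2, B → 5; maximin = 5.
Column maxima: X → 11, Y → 9, Z → 9; minimax = 9.
5 ≠ 9, so there is no saddle point; optimal play is mixed.
X is strictly dominated by Y (it gives Row strictly more in every row), so Column never plays it.
On the remaining 2×2 (T, B vs Y, Z):
Let Row play T with probability p. Expected payoff against Y: 9p + 5(1−p) = 4p + 5; against Z: 2p + 9(1−p) = −7p + 9.
Setting these equal: 4p + 5 = −7p + 9 ⇒ 11p = 4 ⇒ p = 4/11, and the value is (4)·(4/11) + 5 = 71/11.
For Column: with q = P(Y), equating T's and B's payoffs gives 7q + 2 = −4q + 9 ⇒ q = 7/11.

7/11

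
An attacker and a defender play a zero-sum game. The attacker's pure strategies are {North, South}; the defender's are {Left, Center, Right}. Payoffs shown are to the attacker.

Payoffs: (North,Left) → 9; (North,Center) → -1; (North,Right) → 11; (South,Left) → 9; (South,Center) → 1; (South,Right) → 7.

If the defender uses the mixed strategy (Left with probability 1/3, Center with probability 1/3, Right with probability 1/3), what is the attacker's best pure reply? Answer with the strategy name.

Expected payoff of North: (1/3)·9 + (1/3)·(-1) + (1/3)·11 = 19/3.
Expected payoff of South: (1/3)·9 + (1/3)·1 + (1/3)·7 = 17/3.
The largest is 19/3, so the attacker's best response is North.

North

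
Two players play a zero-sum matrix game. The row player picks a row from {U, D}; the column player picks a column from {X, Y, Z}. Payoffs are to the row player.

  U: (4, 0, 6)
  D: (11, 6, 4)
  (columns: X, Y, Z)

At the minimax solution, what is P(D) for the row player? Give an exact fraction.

3/4

Row minima: U → 0, D → 4; maximin = 4.
Column maxima: X → 11, Y → 6, Z → 6; minimax = 6.
4 ≠ 6, so there is no saddle point; optimal play is mixed.
X is strictly dominated by Y (it gives the row player strictly more in every row), so the column player never plays it.
On the remaining 2×2 (U, D vs Y, Z):
Let the row player play U with probability p. Expected payoff against Y: 0p + 6(1−p) = −6p + 6; against Z: 6p + 4(1−p) = 2p + 4.
Setting these equal: −6p + 6 = 2p + 4 ⇒ −8p = -2 ⇒ p = 1/4, and the value is (-6)·(1/4) + 6 = 9/2.
For the column player: with q = P(Y), equating U's and D's payoffs gives −6q + 6 = 2q + 4 ⇒ q = 1/4.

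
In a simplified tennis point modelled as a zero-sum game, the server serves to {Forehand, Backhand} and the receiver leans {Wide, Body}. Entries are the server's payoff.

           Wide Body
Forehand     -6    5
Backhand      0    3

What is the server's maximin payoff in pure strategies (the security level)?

0

Row minima: Forehand → -6, Backhand → 0.
The best of these is 0.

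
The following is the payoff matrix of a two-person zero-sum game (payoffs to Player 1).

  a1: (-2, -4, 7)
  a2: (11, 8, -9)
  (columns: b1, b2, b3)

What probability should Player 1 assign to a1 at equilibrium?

Row minima: a1 → -4, a2 → -9; maximin = -4.
Column maxima: b1 → 11, b2 → 8, b3 → 7; minimax = 7.
-4 ≠ 7, so there is no saddle point; optimal play is mixed.
b1 is strictly dominated by b2 (it gives Player 1 strictly more in every row), so Player 2 never plays it.
On the remaining 2×2 (a1, a2 vs b2, b3):
Let Player 1 play a1 with probability p. Expected payoff against b2: (-4)p + 8(1−p) = −12p + 8; against b3: 7p + (-9)(1−p) = 16p − 9.
Setting these equal: −12p + 8 = 16p − 9 ⇒ −28p = -17 ⇒ p = 17/28, and the value is (-12)·(17/28) + 8 = 5/7.
For Player 2: with q = P(b2), equating a1's and a2's payoffs gives −11q + 7 = 17q − 9 ⇒ q = 4/7.

17/28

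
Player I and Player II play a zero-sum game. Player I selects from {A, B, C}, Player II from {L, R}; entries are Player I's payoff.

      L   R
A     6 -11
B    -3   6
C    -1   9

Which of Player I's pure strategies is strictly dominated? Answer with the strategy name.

B

C gives a strictly higher payoff than B against every column: -1 > -3, 9 > 6.
So B is strictly dominated and Player I never plays it.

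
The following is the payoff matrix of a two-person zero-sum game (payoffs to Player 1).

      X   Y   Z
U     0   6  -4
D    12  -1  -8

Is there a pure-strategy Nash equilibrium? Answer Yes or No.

Yes

Row minima: U → -4, D → -8; maximin = -4.
Column maxima: X → 12, Y → 6, Z → -4; minimax = -4.
maximin = minimax = -4, so a saddle point exists.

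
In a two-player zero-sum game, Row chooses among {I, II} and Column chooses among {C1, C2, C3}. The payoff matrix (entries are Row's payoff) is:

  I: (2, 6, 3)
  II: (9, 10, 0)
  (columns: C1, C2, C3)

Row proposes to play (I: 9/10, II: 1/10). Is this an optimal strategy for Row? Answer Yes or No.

Against C1 this mix gives (9/10)·2 + (1/10)·9 = 27/10.
Against C2 this mix gives (9/10)·6 + (1/10)·10 = 32/5.
Against C3 this mix gives (9/10)·3 + (1/10)·0 = 27/10.
All of Column's active replies (C1, C3) yield 27/10, and no column does worse for Row. The mix makes Column indifferent and guarantees 27/10, so it is optimal.

Yes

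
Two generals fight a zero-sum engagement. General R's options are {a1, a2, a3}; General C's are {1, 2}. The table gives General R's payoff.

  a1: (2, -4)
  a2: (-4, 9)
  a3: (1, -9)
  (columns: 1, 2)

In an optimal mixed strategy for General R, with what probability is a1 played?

Row minima: a1 → -4, a2 → -4, a3 → -9; maximin = -4.
Column maxima: 1 → 2, 2 → 9; minimax = 2.
-4 ≠ 2, so there is no saddle point; optimal play is mixed.
a3 is strictly dominated by a1, so General R never plays it.
On the remaining 2×2 (a1, a2 vs 1, 2):
Let General R play a1 with probability p. Expected payoff against 1: 2p + (-4)(1−p) = 6p − 4; against 2: (-4)p + 9(1−p) = −13p + 9.
Setting these equal: 6p − 4 = −13p + 9 ⇒ 19p = 13 ⇒ p = 13/19, and the value is (6)·(13/19) − 4 = 2/19.
For General C: with q = P(1), equating a1's and a2's payoffs gives 6q − 4 = −13q + 9 ⇒ q = 13/19.

13/19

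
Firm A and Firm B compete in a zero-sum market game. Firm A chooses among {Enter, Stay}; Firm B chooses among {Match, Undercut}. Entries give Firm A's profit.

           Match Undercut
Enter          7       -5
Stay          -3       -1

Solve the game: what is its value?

-11/7

Row minima: Enter → -5, Stay → -3; maximin = -3.
Column maxima: Match → 7, Undercut → -1; minimax = -1.
-3 ≠ -1, so there is no saddle point; optimal play is mixed.
Let Firm A play Enter with probability p. Expected payoff against Match: 7p + (-3)(1−p) = 10p − 3; against Undercut: (-5)p + (-1)(1−p) = −4p − 1.
Setting these equal: 10p − 3 = −4p − 1 ⇒ 14p = 2 ⇒ p = 1/7, and the value is (10)·(1/7) − 3 = -11/7.
For Firm B: with q = P(Match), equating Enter's and Stay's payoffs gives 12q − 5 = −2q − 1 ⇒ q = 2/7.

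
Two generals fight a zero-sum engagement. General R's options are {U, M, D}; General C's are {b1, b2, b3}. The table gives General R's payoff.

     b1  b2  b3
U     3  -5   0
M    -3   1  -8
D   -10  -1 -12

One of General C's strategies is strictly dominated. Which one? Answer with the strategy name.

b3 holds General R's payoff strictly below b1 in every row: 0 < 3, -8 < -3, -12 < -10.
So b1 is strictly dominated for General C.

b1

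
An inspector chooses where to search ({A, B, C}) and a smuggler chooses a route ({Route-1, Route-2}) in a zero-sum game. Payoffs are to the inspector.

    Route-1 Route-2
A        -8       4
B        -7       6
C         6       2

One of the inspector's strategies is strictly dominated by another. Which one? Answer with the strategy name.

A

B gives a strictly higher payoff than A against every column: -7 > -8, 6 > 4.
So A is strictly dominated and the inspector never plays it.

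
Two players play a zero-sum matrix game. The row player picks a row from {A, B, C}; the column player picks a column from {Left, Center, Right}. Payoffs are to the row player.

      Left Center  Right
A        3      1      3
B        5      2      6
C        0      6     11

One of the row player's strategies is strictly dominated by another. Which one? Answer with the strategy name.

A

B gives a strictly higher payoff than A against every column: 5 > 3, 2 > 1, 6 > 3.
So A is strictly dominated and the row player never plays it.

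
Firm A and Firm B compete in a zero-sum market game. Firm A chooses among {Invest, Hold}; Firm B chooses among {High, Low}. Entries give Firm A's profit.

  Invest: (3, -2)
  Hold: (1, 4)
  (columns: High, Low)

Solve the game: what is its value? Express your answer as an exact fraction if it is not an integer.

Row minima: Invest → -2, Hold → 1; maximin = 1.
Column maxima: High → 3, Low → 4; minimax = 3.
1 ≠ 3, so there is no saddle point; optimal play is mixed.
Let Firm A play Invest with probability p. Expected payoff against High: 3p + 1(1−p) = 2p + 1; against Low: (-2)p + 4(1−p) = −6p + 4.
Setting these equal: 2p + 1 = −6p + 4 ⇒ 8p = 3 ⇒ p = 3/8, and the value is (2)·(3/8) + 1 = 7/4.
For Firm B: with q = P(High), equating Invest's and Hold's payoffs gives 5q − 2 = −3q + 4 ⇒ q = 3/4.

7/4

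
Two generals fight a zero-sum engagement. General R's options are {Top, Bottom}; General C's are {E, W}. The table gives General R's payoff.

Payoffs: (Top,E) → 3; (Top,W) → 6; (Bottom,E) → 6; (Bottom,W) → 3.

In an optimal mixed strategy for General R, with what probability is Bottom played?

1/2

Row minima: Top → 3, Bottom → 3; maximin = 3.
Column maxima: E → 6, W → 6; minimax = 6.
3 ≠ 6, so there is no saddle point; optimal play is mixed.
Let General R play Top with probability p. Expected payoff against E: 3p + 6(1−p) = −3p + 6; against W: 6p + 3(1−p) = 3p + 3.
Setting these equal: −3p + 6 = 3p + 3 ⇒ −6p = -3 ⇒ p = 1/2, and the value is (-3)·(1/2) + 6 = 9/2.
For General C: with q = P(E), equating Top's and Bottom's payoffs gives −3q + 6 = 3q + 3 ⇒ q = 1/2.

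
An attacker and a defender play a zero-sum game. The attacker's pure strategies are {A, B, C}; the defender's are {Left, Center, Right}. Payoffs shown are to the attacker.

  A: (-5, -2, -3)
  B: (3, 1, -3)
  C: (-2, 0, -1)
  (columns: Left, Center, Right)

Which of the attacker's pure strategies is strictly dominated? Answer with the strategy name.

A

C gives a strictly higher payoff than A against every column: -2 > -5, 0 > -2, -1 > -3.
So A is strictly dominated and the attacker never plays it.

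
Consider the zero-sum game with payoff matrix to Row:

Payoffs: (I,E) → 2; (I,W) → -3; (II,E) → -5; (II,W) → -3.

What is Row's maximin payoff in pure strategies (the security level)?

Row minima: I → -3, II → -5.
The best of these is -3.

-3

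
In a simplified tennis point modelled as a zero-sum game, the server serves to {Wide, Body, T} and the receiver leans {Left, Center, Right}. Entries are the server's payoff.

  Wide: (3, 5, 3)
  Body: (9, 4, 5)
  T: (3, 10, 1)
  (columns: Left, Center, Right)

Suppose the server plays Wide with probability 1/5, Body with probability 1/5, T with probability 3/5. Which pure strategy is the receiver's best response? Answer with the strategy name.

Right

If the receiver plays Left, the server's expected payoff is (1/5)·3 + (1/5)·9 + (3/5)·3 = 21/5.
If the receiver plays Center, the server's expected payoff is (1/5)·5 + (1/5)·4 + (3/5)·10 = 39/5.
If the receiver plays Right, the server's expected payoff is (1/5)·3 + (1/5)·5 + (3/5)·1 = 11/5.
The receiver minimizes the server's payoff; the smallest is 11/5, so the best response is Right.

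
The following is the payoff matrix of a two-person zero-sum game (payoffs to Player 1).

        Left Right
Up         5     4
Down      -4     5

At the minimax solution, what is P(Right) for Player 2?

Row minima: Up → 4, Down → -4; maximin = 4.
Column maxima: Left → 5, Right → 5; minimax = 5.
4 ≠ 5, so there is no saddle point; optimal play is mixed.
Let Player 1 play Up with probability p. Expected payoff against Left: 5p + (-4)(1−p) = 9p − 4; against Right: 4p + 5(1−p) = −p + 5.
Setting these equal: 9p − 4 = −p + 5 ⇒ 10p = 9 ⇒ p = 9/10, and the value is (9)·(9/10) − 4 = 41/10.
For Player 2: with q = P(Left), equating Up's and Down's payoffs gives q + 4 = −9q + 5 ⇒ q = 1/10.

9/10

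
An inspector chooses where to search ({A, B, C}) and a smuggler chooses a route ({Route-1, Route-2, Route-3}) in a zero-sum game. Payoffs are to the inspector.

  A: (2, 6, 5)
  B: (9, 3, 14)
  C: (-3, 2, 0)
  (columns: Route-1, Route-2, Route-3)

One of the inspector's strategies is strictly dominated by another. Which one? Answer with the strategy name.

A gives a strictly higher payoff than C against every column: 2 > -3, 6 > 2, 5 > 0.
So C is strictly dominated and the inspector never plays it.

C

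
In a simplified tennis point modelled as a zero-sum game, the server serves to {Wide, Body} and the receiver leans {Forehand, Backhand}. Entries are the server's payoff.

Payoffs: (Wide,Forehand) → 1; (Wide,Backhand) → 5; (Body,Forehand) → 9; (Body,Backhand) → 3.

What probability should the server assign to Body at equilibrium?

2/5

Row minima: Wide → 1, Body → 3; maximin = 3.
Column maxima: Forehand → 9, Backhand → 5; minimax = 5.
3 ≠ 5, so there is no saddle point; optimal play is mixed.
Let the server play Wide with probability p. Expected payoff against Forehand: 1p + 9(1−p) = −8p + 9; against Backhand: 5p + 3(1−p) = 2p + 3.
Setting these equal: −8p + 9 = 2p + 3 ⇒ −10p = -6 ⇒ p = 3/5, and the value is (-8)·(3/5) + 9 = 21/5.
For the receiver: with q = P(Forehand), equating Wide's and Body's payoffs gives −4q + 5 = 6q + 3 ⇒ q = 1/5.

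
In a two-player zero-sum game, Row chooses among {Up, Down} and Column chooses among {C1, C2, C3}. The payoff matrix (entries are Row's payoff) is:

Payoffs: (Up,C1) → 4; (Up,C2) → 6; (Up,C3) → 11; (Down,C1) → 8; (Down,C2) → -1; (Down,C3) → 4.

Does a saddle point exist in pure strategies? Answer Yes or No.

No

Row minima: Up → 4, Down → -1; maximin = 4.
Column maxima: C1 → 8, C2 → 6, C3 → 11; minimax = 6.
4 ≠ 6, so no pure-strategy equilibrium exists.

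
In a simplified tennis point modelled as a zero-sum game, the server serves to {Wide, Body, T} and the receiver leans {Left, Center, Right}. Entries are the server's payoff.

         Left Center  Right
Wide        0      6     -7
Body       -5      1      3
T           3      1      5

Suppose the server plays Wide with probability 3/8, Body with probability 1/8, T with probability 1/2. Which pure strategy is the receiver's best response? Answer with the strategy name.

If the receiver plays Left, the server's expected payoff is (3/8)·0 + (1/8)·(-5) + (1/2)·3 = 7/8.
If the receiver plays Center, the server's expected payoff is (3/8)·6 + (1/8)·1 + (1/2)·1 = 23/8.
If the receiver plays Right, the server's expected payoff is (3/8)·(-7) + (1/8)·3 + (1/2)·5 = 1/4.
The receiver minimizes the server's payoff; the smallest is 1/4, so the best response is Right.

Right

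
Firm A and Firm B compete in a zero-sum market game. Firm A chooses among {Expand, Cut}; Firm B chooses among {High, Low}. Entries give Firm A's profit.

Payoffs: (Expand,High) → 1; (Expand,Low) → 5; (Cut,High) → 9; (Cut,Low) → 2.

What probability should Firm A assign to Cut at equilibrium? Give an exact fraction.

4/11

Row minima: Expand → 1, Cut → 2; maximin = 2.
Column maxima: High → 9, Low → 5; minimax = 5.
2 ≠ 5, so there is no saddle point; optimal play is mixed.
Let Firm A play Expand with probability p. Expected payoff against High: 1p + 9(1−p) = −8p + 9; against Low: 5p + 2(1−p) = 3p + 2.
Setting these equal: −8p + 9 = 3p + 2 ⇒ −11p = -7 ⇒ p = 7/11, and the value is (-8)·(7/11) + 9 = 43/11.
For Firm B: with q = P(High), equating Expand's and Cut's payoffs gives −4q + 5 = 7q + 2 ⇒ q = 3/11.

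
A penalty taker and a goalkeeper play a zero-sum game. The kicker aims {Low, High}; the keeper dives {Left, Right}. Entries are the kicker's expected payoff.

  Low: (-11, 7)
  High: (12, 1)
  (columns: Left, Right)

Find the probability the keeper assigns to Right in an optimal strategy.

Row minima: Low → -11, High → 1; maximin = 1.
Column maxima: Left → 12, Right → 7; minimax = 7.
1 ≠ 7, so there is no saddle point; optimal play is mixed.
Let the kicker play Low with probability p. Expected payoff against Left: (-11)p + 12(1−p) = −23p + 12; against Right: 7p + 1(1−p) = 6p + 1.
Setting these equal: −23p + 12 = 6p + 1 ⇒ −29p = -11 ⇒ p = 11/29, and the value is (-23)·(11/29) + 12 = 95/29.
For the keeper: with q = P(Left), equating Low's and High's payoffs gives −18q + 7 = 11q + 1 ⇒ q = 6/29.

23/29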